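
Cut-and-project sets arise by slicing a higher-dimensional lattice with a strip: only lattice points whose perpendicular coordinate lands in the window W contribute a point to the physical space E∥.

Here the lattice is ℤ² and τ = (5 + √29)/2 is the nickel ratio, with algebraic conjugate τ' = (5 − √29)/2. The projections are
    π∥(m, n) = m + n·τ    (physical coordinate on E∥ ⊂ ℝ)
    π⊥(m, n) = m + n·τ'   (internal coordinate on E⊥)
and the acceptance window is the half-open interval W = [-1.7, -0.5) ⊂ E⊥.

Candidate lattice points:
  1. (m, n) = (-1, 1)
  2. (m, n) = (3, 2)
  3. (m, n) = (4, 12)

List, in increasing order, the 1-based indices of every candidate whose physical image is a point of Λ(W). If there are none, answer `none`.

1

τ' = (5−√29)/2 ≈ -0.19258.
candidate 1: (m,n)=(-1,1) → π∥ = -1+1·τ ≈ 4.19258, π⊥ = -1+1·τ' ≈ -1.19258 ∈ [-1.7, -0.5) ⇒ IN Λ
candidate 2: (m,n)=(3,2) → π∥ = 3+2·τ ≈ 13.38516, π⊥ = 3+2·τ' ≈ 2.61484 ∉ [-1.7, -0.5) ⇒ out
candidate 3: (m,n)=(4,12) → π∥ = 4+12·τ ≈ 66.31099, π⊥ = 4+12·τ' ≈ 1.68901 ∉ [-1.7, -0.5) ⇒ out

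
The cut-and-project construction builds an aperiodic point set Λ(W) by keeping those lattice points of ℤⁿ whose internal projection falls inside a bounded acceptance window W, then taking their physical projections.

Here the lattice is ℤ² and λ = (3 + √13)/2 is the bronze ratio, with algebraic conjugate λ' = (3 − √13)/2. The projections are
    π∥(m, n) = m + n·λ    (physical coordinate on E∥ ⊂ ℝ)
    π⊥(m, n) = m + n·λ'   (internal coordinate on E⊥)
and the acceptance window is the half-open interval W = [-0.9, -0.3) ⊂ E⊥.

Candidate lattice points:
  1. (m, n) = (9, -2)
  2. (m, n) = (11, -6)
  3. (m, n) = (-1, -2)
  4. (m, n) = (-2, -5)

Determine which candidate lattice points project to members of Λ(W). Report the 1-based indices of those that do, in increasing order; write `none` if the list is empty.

3, 4

Compute λ' = (3−√13)/2 = -0.3028, so π⊥(m,n) = m -0.3028·n.
#1 (9,-2): internal coord 9 + (-2)·λ' = +9.6056; +9.6056 ∉ [-0.9, -0.3) → out
#2 (11,-6): internal coord 11 + (-6)·λ' = +12.8167; +12.8167 ∉ [-0.9, -0.3) → out
#3 (-1,-2): internal coord -1 + (-2)·λ' = -0.3944; -0.3944 ∈ [-0.9, -0.3) → IN Λ
#4 (-2,-5): internal coord -2 + (-5)·λ' = -0.4861; -0.4861 ∈ [-0.9, -0.3) → IN Λ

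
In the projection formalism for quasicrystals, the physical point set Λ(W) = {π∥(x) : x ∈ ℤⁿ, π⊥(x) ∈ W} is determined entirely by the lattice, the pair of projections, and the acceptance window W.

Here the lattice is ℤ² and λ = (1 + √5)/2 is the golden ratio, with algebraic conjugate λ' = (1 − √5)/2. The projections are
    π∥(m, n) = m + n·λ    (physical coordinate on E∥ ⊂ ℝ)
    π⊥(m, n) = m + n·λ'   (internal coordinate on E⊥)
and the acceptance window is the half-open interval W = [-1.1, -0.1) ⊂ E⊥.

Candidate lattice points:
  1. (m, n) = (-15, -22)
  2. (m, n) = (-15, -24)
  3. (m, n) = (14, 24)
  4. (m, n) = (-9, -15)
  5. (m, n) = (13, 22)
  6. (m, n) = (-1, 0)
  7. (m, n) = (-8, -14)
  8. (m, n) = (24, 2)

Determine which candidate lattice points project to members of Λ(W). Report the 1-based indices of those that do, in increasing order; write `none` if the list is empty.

Numerically λ ≈ 1.618034 and λ' = −1/λ ≈ -0.618034.
[1] lift (-15,-22): star map gives -1.403252; window check -1.1 ≤ -1.403252 < -0.1 is false → out
[2] lift (-15,-24): star map gives -0.167184; window check -1.1 ≤ -0.167184 < -0.1 is true → IN Λ
[3] lift (14,24): star map gives -0.832816; window check -1.1 ≤ -0.832816 < -0.1 is true → IN Λ
[4] lift (-9,-15): star map gives 0.270510; window check -1.1 ≤ 0.270510 < -0.1 is false → out
[5] lift (13,22): star map gives -0.596748; window check -1.1 ≤ -0.596748 < -0.1 is true → IN Λ
[6] lift (-1,0): star map gives -1.000000; window check -1.1 ≤ -1.000000 < -0.1 is true → IN Λ
[7] lift (-8,-14): star map gives 0.652476; window check -1.1 ≤ 0.652476 < -0.1 is false → out
[8] lift (24,2): star map gives 22.763932; window check -1.1 ≤ 22.763932 < -0.1 is false → out

2, 3, 5, 6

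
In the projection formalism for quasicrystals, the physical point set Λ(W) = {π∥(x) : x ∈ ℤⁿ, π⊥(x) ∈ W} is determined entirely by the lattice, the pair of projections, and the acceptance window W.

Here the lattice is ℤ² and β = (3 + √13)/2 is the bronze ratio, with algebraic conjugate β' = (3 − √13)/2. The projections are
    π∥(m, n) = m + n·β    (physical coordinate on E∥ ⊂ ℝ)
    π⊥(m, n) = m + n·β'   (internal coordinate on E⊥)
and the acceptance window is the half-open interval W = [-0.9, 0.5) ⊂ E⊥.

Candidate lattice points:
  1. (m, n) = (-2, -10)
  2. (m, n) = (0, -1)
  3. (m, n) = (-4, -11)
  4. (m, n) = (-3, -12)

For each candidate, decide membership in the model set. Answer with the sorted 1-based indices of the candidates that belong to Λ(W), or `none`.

2, 3

Compute β' = (3−√13)/2 = -0.30278, so π⊥(m,n) = m -0.30278·n.
candidate 1: (m,n)=(-2,-10) → π∥ = -2-10·β ≈ -35.02776, π⊥ = -2-10·β' ≈ 1.02776 ∉ [-0.9, 0.5) ⇒ out
candidate 2: (m,n)=(0,-1) → π∥ = 0-1·β ≈ -3.30278, π⊥ = 0-1·β' ≈ 0.30278 ∈ [-0.9, 0.5) ⇒ IN Λ
candidate 3: (m,n)=(-4,-11) → π∥ = -4-11·β ≈ -40.33053, π⊥ = -4-11·β' ≈ -0.66947 ∈ [-0.9, 0.5) ⇒ IN Λ
candidate 4: (m,n)=(-3,-12) → π∥ = -3-12·β ≈ -42.63331, π⊥ = -3-12·β' ≈ 0.63331 ∉ [-0.9, 0.5) ⇒ out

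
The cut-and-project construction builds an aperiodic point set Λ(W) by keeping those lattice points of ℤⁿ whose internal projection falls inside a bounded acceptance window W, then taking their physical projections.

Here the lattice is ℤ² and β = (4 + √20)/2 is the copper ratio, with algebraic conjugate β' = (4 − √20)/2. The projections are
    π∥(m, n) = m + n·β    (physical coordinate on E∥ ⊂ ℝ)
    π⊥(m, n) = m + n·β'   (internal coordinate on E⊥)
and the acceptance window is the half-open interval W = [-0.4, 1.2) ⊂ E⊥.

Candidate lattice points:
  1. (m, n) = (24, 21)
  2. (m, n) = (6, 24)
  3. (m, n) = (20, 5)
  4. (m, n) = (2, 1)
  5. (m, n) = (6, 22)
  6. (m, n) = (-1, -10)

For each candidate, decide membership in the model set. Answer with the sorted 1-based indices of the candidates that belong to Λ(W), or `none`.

Numerically β ≈ 4.23607 and β' = −1/β ≈ -0.23607.
[1] lift (24,21): star map gives 19.04257; window check -0.4 ≤ 19.04257 < 1.2 is false → out
[2] lift (6,24): star map gives 0.33437; window check -0.4 ≤ 0.33437 < 1.2 is true → IN Λ
[3] lift (20,5): star map gives 18.81966; window check -0.4 ≤ 18.81966 < 1.2 is false → out
[4] lift (2,1): star map gives 1.76393; window check -0.4 ≤ 1.76393 < 1.2 is false → out
[5] lift (6,22): star map gives 0.80650; window check -0.4 ≤ 0.80650 < 1.2 is true → IN Λ
[6] lift (-1,-10): star map gives 1.36068; window check -0.4 ≤ 1.36068 < 1.2 is false → out

2, 5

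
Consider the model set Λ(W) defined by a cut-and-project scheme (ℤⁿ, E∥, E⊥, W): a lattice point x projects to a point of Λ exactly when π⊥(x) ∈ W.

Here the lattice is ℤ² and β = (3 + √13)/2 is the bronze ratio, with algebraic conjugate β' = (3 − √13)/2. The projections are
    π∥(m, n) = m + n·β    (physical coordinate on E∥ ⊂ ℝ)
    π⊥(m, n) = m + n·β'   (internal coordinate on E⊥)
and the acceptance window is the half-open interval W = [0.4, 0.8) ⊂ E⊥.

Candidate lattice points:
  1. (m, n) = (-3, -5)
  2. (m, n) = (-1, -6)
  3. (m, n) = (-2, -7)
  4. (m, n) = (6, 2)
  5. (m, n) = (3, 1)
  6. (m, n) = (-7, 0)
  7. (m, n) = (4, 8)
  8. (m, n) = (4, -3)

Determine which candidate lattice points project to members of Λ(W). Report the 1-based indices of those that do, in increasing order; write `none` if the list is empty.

none

Numerically β ≈ 3.302776 and β' = −1/β ≈ -0.302776.
[1] lift (-3,-5): star map gives -1.486122; window check 0.4 ≤ -1.486122 < 0.8 is false → out
[2] lift (-1,-6): star map gives 0.816654; window check 0.4 ≤ 0.816654 < 0.8 is false → out
[3] lift (-2,-7): star map gives 0.119429; window check 0.4 ≤ 0.119429 < 0.8 is false → out
[4] lift (6,2): star map gives 5.394449; window check 0.4 ≤ 5.394449 < 0.8 is false → out
[5] lift (3,1): star map gives 2.697224; window check 0.4 ≤ 2.697224 < 0.8 is false → out
[6] lift (-7,0): star map gives -7.000000; window check 0.4 ≤ -7.000000 < 0.8 is false → out
[7] lift (4,8): star map gives 1.577795; window check 0.4 ≤ 1.577795 < 0.8 is false → out
[8] lift (4,-3): star map gives 4.908327; window check 0.4 ≤ 4.908327 < 0.8 is false → out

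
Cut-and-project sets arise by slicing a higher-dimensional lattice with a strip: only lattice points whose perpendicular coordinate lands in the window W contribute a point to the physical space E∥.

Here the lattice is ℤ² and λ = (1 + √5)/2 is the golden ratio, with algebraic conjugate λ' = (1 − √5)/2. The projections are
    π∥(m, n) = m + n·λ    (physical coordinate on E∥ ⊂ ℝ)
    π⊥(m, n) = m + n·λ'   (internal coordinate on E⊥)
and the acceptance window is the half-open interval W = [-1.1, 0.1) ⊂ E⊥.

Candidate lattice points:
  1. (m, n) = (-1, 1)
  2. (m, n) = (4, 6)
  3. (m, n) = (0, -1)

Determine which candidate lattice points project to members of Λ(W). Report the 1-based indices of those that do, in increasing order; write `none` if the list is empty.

none

Numerically λ ≈ 1.618034 and λ' = −1/λ ≈ -0.618034.
#1 (-1,1): internal coord -1 + (1)·λ' = -1.618034; -1.618034 ∉ [-1.1, 0.1) → out
#2 (4,6): internal coord 4 + (6)·λ' = +0.291796; +0.291796 ∉ [-1.1, 0.1) → out
#3 (0,-1): internal coord 0 + (-1)·λ' = +0.618034; +0.618034 ∉ [-1.1, 0.1) → out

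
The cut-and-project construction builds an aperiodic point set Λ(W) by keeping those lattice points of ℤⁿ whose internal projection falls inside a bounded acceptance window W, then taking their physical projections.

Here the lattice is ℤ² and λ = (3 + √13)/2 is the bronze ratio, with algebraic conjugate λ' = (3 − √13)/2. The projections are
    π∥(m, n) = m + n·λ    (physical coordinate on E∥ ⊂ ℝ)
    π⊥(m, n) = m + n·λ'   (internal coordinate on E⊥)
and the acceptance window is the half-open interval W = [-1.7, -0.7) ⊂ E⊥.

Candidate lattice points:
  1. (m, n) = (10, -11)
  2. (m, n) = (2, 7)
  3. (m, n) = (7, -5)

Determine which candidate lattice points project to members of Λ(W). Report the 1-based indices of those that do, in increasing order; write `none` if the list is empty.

Numerically λ ≈ 3.30278 and λ' = −1/λ ≈ -0.30278.
#1 (10,-11): internal coord 10 + (-11)·λ' = +13.33053; +13.33053 ∉ [-1.7, -0.7) → out
#2 (2,7): internal coord 2 + (7)·λ' = -0.11943; -0.11943 ∉ [-1.7, -0.7) → out
#3 (7,-5): internal coord 7 + (-5)·λ' = +8.51388; +8.51388 ∉ [-1.7, -0.7) → out

none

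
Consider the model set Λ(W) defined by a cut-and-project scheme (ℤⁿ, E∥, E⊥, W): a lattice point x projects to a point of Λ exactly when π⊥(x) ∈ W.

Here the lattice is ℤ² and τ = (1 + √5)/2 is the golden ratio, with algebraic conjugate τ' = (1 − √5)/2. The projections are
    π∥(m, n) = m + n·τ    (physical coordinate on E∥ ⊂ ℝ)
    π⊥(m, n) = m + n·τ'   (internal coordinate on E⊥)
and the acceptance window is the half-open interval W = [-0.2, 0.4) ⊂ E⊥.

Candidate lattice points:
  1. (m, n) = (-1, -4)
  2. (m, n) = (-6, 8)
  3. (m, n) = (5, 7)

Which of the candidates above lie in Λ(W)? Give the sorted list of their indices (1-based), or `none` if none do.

Compute τ' = (1−√5)/2 = -0.6180, so π⊥(m,n) = m -0.6180·n.
candidate 1: (m,n)=(-1,-4) → π∥ = -1-4·τ ≈ -7.4721, π⊥ = -1-4·τ' ≈ 1.4721 ∉ [-0.2, 0.4) ⇒ out
candidate 2: (m,n)=(-6,8) → π∥ = -6+8·τ ≈ 6.9443, π⊥ = -6+8·τ' ≈ -10.9443 ∉ [-0.2, 0.4) ⇒ out
candidate 3: (m,n)=(5,7) → π∥ = 5+7·τ ≈ 16.3262, π⊥ = 5+7·τ' ≈ 0.6738 ∉ [-0.2, 0.4) ⇒ out

none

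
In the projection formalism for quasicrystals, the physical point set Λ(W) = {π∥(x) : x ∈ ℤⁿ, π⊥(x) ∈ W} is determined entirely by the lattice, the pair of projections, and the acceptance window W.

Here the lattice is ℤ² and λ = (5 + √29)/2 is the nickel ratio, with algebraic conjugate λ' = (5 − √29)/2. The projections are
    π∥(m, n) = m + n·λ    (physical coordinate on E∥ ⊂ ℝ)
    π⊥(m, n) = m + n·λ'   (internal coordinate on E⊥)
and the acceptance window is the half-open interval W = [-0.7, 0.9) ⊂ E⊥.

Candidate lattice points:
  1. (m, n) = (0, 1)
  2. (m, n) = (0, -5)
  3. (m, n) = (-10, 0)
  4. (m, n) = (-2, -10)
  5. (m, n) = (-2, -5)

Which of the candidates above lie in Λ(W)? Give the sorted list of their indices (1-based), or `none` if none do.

λ' = (5−√29)/2 ≈ -0.1926.
candidate 1: (m,n)=(0,1) → π∥ = 0+1·λ ≈ 5.1926, π⊥ = 0+1·λ' ≈ -0.1926 ∈ [-0.7, 0.9) ⇒ IN Λ
candidate 2: (m,n)=(0,-5) → π∥ = 0-5·λ ≈ -25.9629, π⊥ = 0-5·λ' ≈ 0.9629 ∉ [-0.7, 0.9) ⇒ out
candidate 3: (m,n)=(-10,0) → π∥ = -10+0·λ ≈ -10.0000, π⊥ = -10+0·λ' ≈ -10.0000 ∉ [-0.7, 0.9) ⇒ out
candidate 4: (m,n)=(-2,-10) → π∥ = -2-10·λ ≈ -53.9258, π⊥ = -2-10·λ' ≈ -0.0742 ∈ [-0.7, 0.9) ⇒ IN Λ
candidate 5: (m,n)=(-2,-5) → π∥ = -2-5·λ ≈ -27.9629, π⊥ = -2-5·λ' ≈ -1.0371 ∉ [-0.7, 0.9) ⇒ out

1, 4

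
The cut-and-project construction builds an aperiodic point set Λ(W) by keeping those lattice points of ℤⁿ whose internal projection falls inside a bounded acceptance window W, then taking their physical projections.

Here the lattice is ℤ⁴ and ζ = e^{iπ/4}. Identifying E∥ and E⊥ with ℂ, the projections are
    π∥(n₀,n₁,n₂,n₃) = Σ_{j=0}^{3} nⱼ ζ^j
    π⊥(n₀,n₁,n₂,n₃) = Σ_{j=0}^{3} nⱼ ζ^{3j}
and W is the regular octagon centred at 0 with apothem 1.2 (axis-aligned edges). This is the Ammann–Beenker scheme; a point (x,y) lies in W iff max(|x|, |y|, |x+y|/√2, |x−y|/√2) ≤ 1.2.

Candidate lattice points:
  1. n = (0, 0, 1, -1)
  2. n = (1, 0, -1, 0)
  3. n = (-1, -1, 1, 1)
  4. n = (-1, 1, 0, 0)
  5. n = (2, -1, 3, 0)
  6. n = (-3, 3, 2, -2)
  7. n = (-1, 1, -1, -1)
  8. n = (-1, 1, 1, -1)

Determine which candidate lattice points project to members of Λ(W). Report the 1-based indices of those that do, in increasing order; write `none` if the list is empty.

With ζ = e^{iπ/4} the internal vectors are ζ^0,ζ^3,ζ^6,ζ^9.
candidate 1: n = (0, 0, 1, -1) → π⊥ ≈ (-0.70711, -1.70711); max(|x|,|y|,|x±y|/√2) = 1.70711 > 1.2 ⇒ ∉ W
candidate 2: n = (1, 0, -1, 0) → π⊥ ≈ (+1.00000, +1.00000); max(|x|,|y|,|x±y|/√2) = 1.41421 > 1.2 ⇒ ∉ W
candidate 3: n = (-1, -1, 1, 1) → π⊥ ≈ (+0.41421, -1.00000); max(|x|,|y|,|x±y|/√2) = 1.00000 ≤ 1.2 ⇒ ∈ W
candidate 4: n = (-1, 1, 0, 0) → π⊥ ≈ (-1.70711, +0.70711); max(|x|,|y|,|x±y|/√2) = 1.70711 > 1.2 ⇒ ∉ W
candidate 5: n = (2, -1, 3, 0) → π⊥ ≈ (+2.70711, -3.70711); max(|x|,|y|,|x±y|/√2) = 4.53553 > 1.2 ⇒ ∉ W
candidate 6: n = (-3, 3, 2, -2) → π⊥ ≈ (-6.53553, -1.29289); max(|x|,|y|,|x±y|/√2) = 6.53553 > 1.2 ⇒ ∉ W
candidate 7: n = (-1, 1, -1, -1) → π⊥ ≈ (-2.41421, +1.00000); max(|x|,|y|,|x±y|/√2) = 2.41421 > 1.2 ⇒ ∉ W
candidate 8: n = (-1, 1, 1, -1) → π⊥ ≈ (-2.41421, -1.00000); max(|x|,|y|,|x±y|/√2) = 2.41421 > 1.2 ⇒ ∉ W

3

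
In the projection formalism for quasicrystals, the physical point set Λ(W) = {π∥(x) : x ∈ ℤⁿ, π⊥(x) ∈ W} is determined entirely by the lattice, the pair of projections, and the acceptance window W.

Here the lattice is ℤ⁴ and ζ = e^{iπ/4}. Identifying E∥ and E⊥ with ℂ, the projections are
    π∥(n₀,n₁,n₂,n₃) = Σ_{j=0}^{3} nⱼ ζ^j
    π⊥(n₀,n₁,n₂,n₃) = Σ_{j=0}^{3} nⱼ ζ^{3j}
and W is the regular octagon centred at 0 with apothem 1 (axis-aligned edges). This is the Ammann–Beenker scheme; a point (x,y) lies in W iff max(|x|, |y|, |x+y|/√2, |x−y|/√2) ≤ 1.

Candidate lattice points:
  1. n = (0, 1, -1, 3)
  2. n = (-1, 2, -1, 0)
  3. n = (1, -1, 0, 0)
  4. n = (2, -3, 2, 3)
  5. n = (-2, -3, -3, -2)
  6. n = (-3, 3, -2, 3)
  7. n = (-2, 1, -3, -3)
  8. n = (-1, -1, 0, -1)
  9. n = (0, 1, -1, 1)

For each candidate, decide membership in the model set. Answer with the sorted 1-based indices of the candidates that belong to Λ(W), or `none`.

none

π⊥(n) = n₀ + n₁ζ³ + n₂ζ⁶ + n₃ζ⁹ where ζ = e^{iπ/4}.
candidate 1: n = (0, 1, -1, 3) → π⊥ ≈ (+1.4142, +3.8284); max(|x|,|y|,|x±y|/√2) = 3.8284 > 1 ⇒ ∉ W
candidate 2: n = (-1, 2, -1, 0) → π⊥ ≈ (-2.4142, +2.4142); max(|x|,|y|,|x±y|/√2) = 3.4142 > 1 ⇒ ∉ W
candidate 3: n = (1, -1, 0, 0) → π⊥ ≈ (+1.7071, -0.7071); max(|x|,|y|,|x±y|/√2) = 1.7071 > 1 ⇒ ∉ W
candidate 4: n = (2, -3, 2, 3) → π⊥ ≈ (+6.2426, -2.0000); max(|x|,|y|,|x±y|/√2) = 6.2426 > 1 ⇒ ∉ W
candidate 5: n = (-2, -3, -3, -2) → π⊥ ≈ (-1.2929, -0.5355); max(|x|,|y|,|x±y|/√2) = 1.2929 > 1 ⇒ ∉ W
candidate 6: n = (-3, 3, -2, 3) → π⊥ ≈ (-3.0000, +6.2426); max(|x|,|y|,|x±y|/√2) = 6.5355 > 1 ⇒ ∉ W
candidate 7: n = (-2, 1, -3, -3) → π⊥ ≈ (-4.8284, +1.5858); max(|x|,|y|,|x±y|/√2) = 4.8284 > 1 ⇒ ∉ W
candidate 8: n = (-1, -1, 0, -1) → π⊥ ≈ (-1.0000, -1.4142); max(|x|,|y|,|x±y|/√2) = 1.7071 > 1 ⇒ ∉ W
candidate 9: n = (0, 1, -1, 1) → π⊥ ≈ (+0.0000, +2.4142); max(|x|,|y|,|x±y|/√2) = 2.4142 > 1 ⇒ ∉ W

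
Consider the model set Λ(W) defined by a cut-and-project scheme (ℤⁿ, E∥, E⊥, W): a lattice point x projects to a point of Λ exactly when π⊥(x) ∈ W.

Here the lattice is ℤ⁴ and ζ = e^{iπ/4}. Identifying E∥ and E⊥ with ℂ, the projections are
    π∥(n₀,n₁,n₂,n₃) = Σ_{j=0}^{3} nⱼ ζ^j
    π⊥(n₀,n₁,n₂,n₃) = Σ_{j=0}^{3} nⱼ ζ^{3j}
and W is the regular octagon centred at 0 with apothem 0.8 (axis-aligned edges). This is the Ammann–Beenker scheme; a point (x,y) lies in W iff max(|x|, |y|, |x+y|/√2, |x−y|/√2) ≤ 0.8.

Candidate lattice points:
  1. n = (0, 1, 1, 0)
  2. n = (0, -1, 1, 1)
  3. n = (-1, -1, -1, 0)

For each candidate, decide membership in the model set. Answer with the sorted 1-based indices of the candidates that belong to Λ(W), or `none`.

1, 3

Internal map: ζ^{3j} for j=0..3 gives (1,0), (−√2/2,√2/2), (0,−1), (√2/2,√2/2).
#1 (0, 1, 1, 0): internal (-0.70711, -0.29289); octagon support 0.70711 vs apothem 0.8 → ∈ W
#2 (0, -1, 1, 1): internal (1.41421, -1.00000); octagon support 1.70711 vs apothem 0.8 → ∉ W
#3 (-1, -1, -1, 0): internal (-0.29289, 0.29289); octagon support 0.41421 vs apothem 0.8 → ∈ W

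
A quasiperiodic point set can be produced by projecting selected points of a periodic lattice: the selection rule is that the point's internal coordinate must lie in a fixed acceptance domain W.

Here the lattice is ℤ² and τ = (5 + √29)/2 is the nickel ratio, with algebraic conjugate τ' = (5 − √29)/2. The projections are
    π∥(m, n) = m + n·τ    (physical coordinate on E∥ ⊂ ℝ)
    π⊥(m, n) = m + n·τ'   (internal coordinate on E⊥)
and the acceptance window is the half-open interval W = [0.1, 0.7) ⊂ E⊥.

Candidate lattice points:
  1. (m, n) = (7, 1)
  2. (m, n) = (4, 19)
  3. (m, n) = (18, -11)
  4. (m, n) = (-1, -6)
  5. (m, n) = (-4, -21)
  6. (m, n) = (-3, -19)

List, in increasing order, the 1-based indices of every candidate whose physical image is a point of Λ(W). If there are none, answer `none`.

Numerically τ ≈ 5.1926 and τ' = −1/τ ≈ -0.1926.
[1] lift (7,1): star map gives 6.8074; window check 0.1 ≤ 6.8074 < 0.7 is false → out
[2] lift (4,19): star map gives 0.3409; window check 0.1 ≤ 0.3409 < 0.7 is true → IN Λ
[3] lift (18,-11): star map gives 20.1184; window check 0.1 ≤ 20.1184 < 0.7 is false → out
[4] lift (-1,-6): star map gives 0.1555; window check 0.1 ≤ 0.1555 < 0.7 is true → IN Λ
[5] lift (-4,-21): star map gives 0.0442; window check 0.1 ≤ 0.0442 < 0.7 is false → out
[6] lift (-3,-19): star map gives 0.6591; window check 0.1 ≤ 0.6591 < 0.7 is true → IN Λ

2, 4, 6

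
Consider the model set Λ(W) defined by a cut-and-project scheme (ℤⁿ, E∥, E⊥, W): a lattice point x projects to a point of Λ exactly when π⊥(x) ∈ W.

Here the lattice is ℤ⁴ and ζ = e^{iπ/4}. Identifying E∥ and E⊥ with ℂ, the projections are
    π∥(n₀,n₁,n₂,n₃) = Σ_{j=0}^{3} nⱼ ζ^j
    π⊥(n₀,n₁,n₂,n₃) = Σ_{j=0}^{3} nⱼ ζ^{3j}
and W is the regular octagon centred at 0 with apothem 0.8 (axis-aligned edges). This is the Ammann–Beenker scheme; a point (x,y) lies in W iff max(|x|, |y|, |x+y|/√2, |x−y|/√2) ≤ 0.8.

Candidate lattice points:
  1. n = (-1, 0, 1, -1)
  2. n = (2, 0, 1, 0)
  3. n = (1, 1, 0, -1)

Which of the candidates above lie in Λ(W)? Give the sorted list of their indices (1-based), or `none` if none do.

3

With ζ = e^{iπ/4} the internal vectors are ζ^0,ζ^3,ζ^6,ζ^9.
#1 (-1, 0, 1, -1): internal (-1.70711, -1.70711); octagon support 2.41421 vs apothem 0.8 → ∉ W
#2 (2, 0, 1, 0): internal (2.00000, -1.00000); octagon support 2.12132 vs apothem 0.8 → ∉ W
#3 (1, 1, 0, -1): internal (-0.41421, 0.00000); octagon support 0.41421 vs apothem 0.8 → ∈ W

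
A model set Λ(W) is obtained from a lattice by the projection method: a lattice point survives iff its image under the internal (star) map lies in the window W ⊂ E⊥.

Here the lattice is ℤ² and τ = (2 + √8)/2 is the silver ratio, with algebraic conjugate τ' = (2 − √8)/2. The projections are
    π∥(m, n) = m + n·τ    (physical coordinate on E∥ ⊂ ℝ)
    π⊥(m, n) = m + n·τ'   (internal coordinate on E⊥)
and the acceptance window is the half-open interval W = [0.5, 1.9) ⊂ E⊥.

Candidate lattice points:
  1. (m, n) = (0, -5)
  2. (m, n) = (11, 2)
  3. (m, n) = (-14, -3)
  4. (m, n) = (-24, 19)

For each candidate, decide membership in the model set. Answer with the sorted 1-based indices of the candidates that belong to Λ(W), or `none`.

none

Compute τ' = (2−√8)/2 = -0.4142, so π⊥(m,n) = m -0.4142·n.
candidate 1: (m,n)=(0,-5) → π∥ = 0-5·τ ≈ -12.0711, π⊥ = 0-5·τ' ≈ 2.0711 ∉ [0.5, 1.9) ⇒ out
candidate 2: (m,n)=(11,2) → π∥ = 11+2·τ ≈ 15.8284, π⊥ = 11+2·τ' ≈ 10.1716 ∉ [0.5, 1.9) ⇒ out
candidate 3: (m,n)=(-14,-3) → π∥ = -14-3·τ ≈ -21.2426, π⊥ = -14-3·τ' ≈ -12.7574 ∉ [0.5, 1.9) ⇒ out
candidate 4: (m,n)=(-24,19) → π∥ = -24+19·τ ≈ 21.8701, π⊥ = -24+19·τ' ≈ -31.8701 ∉ [0.5, 1.9) ⇒ out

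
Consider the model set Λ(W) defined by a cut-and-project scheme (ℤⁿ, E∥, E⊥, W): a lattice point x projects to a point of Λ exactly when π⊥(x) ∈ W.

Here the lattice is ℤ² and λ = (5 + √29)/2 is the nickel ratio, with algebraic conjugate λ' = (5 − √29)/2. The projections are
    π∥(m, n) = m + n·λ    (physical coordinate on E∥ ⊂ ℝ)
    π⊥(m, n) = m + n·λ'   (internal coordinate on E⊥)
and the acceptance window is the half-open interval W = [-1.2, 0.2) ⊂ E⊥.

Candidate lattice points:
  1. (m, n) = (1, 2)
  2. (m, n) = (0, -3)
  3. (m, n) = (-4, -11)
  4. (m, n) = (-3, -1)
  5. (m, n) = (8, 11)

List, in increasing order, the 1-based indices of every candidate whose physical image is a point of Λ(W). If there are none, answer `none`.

none

Compute λ' = (5−√29)/2 = -0.192582, so π⊥(m,n) = m -0.192582·n.
#1 (1,2): internal coord 1 + (2)·λ' = +0.614835; +0.614835 ∉ [-1.2, 0.2) → out
#2 (0,-3): internal coord 0 + (-3)·λ' = +0.577747; +0.577747 ∉ [-1.2, 0.2) → out
#3 (-4,-11): internal coord -4 + (-11)·λ' = -1.881594; -1.881594 ∉ [-1.2, 0.2) → out
#4 (-3,-1): internal coord -3 + (-1)·λ' = -2.807418; -2.807418 ∉ [-1.2, 0.2) → out
#5 (8,11): internal coord 8 + (11)·λ' = +5.881594; +5.881594 ∉ [-1.2, 0.2) → out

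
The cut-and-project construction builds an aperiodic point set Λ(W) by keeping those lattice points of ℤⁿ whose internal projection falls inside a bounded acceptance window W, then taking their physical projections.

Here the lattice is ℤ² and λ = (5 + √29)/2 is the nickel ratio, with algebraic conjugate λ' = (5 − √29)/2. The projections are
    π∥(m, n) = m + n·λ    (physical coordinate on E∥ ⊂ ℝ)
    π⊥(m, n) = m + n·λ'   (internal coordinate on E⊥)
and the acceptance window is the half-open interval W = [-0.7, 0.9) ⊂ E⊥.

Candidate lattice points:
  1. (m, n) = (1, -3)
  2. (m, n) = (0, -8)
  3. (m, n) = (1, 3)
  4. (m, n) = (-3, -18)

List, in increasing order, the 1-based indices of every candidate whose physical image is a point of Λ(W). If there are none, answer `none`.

λ' = (5−√29)/2 ≈ -0.192582.
#1 (1,-3): internal coord 1 + (-3)·λ' = +1.577747; +1.577747 ∉ [-0.7, 0.9) → out
#2 (0,-8): internal coord 0 + (-8)·λ' = +1.540659; +1.540659 ∉ [-0.7, 0.9) → out
#3 (1,3): internal coord 1 + (3)·λ' = +0.422253; +0.422253 ∈ [-0.7, 0.9) → IN Λ
#4 (-3,-18): internal coord -3 + (-18)·λ' = +0.466483; +0.466483 ∈ [-0.7, 0.9) → IN Λ

3, 4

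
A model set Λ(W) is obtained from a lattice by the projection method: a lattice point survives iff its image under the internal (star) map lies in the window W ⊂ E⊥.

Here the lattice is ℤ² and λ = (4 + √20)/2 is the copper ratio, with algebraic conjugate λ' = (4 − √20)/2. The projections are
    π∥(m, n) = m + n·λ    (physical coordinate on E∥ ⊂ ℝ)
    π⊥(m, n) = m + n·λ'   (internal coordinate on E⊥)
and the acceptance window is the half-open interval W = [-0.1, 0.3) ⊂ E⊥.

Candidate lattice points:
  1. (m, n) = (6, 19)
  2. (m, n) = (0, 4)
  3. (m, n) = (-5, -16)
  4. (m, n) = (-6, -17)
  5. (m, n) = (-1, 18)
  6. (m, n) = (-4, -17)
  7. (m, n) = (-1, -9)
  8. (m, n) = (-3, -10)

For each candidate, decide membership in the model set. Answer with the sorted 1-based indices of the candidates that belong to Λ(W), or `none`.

6

Numerically λ ≈ 4.2361 and λ' = −1/λ ≈ -0.2361.
#1 (6,19): internal coord 6 + (19)·λ' = +1.5147; +1.5147 ∉ [-0.1, 0.3) → out
#2 (0,4): internal coord 0 + (4)·λ' = -0.9443; -0.9443 ∉ [-0.1, 0.3) → out
#3 (-5,-16): internal coord -5 + (-16)·λ' = -1.2229; -1.2229 ∉ [-0.1, 0.3) → out
#4 (-6,-17): internal coord -6 + (-17)·λ' = -1.9868; -1.9868 ∉ [-0.1, 0.3) → out
#5 (-1,18): internal coord -1 + (18)·λ' = -5.2492; -5.2492 ∉ [-0.1, 0.3) → out
#6 (-4,-17): internal coord -4 + (-17)·λ' = +0.0132; +0.0132 ∈ [-0.1, 0.3) → IN Λ
#7 (-1,-9): internal coord -1 + (-9)·λ' = +1.1246; +1.1246 ∉ [-0.1, 0.3) → out
#8 (-3,-10): internal coord -3 + (-10)·λ' = -0.6393; -0.6393 ∉ [-0.1, 0.3) → out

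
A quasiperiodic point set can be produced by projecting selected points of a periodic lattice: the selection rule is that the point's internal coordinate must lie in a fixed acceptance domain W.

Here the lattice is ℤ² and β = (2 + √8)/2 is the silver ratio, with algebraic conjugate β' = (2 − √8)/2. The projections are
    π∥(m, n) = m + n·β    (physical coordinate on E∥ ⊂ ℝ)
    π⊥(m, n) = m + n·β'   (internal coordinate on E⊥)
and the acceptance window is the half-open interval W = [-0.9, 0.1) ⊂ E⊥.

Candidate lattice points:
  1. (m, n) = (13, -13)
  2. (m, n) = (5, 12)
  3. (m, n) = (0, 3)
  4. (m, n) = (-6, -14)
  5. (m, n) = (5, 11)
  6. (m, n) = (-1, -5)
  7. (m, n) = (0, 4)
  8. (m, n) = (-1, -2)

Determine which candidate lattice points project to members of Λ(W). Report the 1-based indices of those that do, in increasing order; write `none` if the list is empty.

2, 4, 8

Numerically β ≈ 2.414214 and β' = −1/β ≈ -0.414214.
[1] lift (13,-13): star map gives 18.384776; window check -0.9 ≤ 18.384776 < 0.1 is false → out
[2] lift (5,12): star map gives 0.029437; window check -0.9 ≤ 0.029437 < 0.1 is true → IN Λ
[3] lift (0,3): star map gives -1.242641; window check -0.9 ≤ -1.242641 < 0.1 is false → out
[4] lift (-6,-14): star map gives -0.201010; window check -0.9 ≤ -0.201010 < 0.1 is true → IN Λ
[5] lift (5,11): star map gives 0.443651; window check -0.9 ≤ 0.443651 < 0.1 is false → out
[6] lift (-1,-5): star map gives 1.071068; window check -0.9 ≤ 1.071068 < 0.1 is false → out
[7] lift (0,4): star map gives -1.656854; window check -0.9 ≤ -1.656854 < 0.1 is false → out
[8] lift (-1,-2): star map gives -0.171573; window check -0.9 ≤ -0.171573 < 0.1 is true → IN Λ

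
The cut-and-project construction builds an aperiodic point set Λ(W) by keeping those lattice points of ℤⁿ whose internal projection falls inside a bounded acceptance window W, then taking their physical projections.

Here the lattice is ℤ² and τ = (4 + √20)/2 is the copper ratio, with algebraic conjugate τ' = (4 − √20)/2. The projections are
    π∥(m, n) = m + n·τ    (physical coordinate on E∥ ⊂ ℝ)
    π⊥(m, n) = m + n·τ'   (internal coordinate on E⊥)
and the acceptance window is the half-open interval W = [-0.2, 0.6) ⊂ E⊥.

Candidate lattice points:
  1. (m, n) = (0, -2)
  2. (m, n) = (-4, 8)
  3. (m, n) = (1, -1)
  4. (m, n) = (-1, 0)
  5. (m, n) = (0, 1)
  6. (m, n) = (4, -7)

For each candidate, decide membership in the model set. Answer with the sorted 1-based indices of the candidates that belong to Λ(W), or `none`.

τ' = (4−√20)/2 ≈ -0.236068.
#1 (0,-2): internal coord 0 + (-2)·τ' = +0.472136; +0.472136 ∈ [-0.2, 0.6) → IN Λ
#2 (-4,8): internal coord -4 + (8)·τ' = -5.888544; -5.888544 ∉ [-0.2, 0.6) → out
#3 (1,-1): internal coord 1 + (-1)·τ' = +1.236068; +1.236068 ∉ [-0.2, 0.6) → out
#4 (-1,0): internal coord -1 + (0)·τ' = -1.000000; -1.000000 ∉ [-0.2, 0.6) → out
#5 (0,1): internal coord 0 + (1)·τ' = -0.236068; -0.236068 ∉ [-0.2, 0.6) → out
#6 (4,-7): internal coord 4 + (-7)·τ' = +5.652476; +5.652476 ∉ [-0.2, 0.6) → out

1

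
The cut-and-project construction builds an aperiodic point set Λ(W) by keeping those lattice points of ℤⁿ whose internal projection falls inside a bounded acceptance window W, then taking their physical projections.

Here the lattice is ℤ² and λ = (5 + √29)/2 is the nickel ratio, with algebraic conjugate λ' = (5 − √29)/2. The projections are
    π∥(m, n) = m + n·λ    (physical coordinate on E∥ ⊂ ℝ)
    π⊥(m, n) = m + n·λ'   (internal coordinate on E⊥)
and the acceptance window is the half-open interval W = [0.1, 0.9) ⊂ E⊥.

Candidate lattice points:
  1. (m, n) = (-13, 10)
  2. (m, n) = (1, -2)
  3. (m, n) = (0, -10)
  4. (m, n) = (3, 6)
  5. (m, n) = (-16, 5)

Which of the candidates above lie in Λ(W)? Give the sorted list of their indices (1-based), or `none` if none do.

Numerically λ ≈ 5.192582 and λ' = −1/λ ≈ -0.192582.
#1 (-13,10): internal coord -13 + (10)·λ' = -14.925824; -14.925824 ∉ [0.1, 0.9) → out
#2 (1,-2): internal coord 1 + (-2)·λ' = +1.385165; +1.385165 ∉ [0.1, 0.9) → out
#3 (0,-10): internal coord 0 + (-10)·λ' = +1.925824; +1.925824 ∉ [0.1, 0.9) → out
#4 (3,6): internal coord 3 + (6)·λ' = +1.844506; +1.844506 ∉ [0.1, 0.9) → out
#5 (-16,5): internal coord -16 + (5)·λ' = -16.962912; -16.962912 ∉ [0.1, 0.9) → out

none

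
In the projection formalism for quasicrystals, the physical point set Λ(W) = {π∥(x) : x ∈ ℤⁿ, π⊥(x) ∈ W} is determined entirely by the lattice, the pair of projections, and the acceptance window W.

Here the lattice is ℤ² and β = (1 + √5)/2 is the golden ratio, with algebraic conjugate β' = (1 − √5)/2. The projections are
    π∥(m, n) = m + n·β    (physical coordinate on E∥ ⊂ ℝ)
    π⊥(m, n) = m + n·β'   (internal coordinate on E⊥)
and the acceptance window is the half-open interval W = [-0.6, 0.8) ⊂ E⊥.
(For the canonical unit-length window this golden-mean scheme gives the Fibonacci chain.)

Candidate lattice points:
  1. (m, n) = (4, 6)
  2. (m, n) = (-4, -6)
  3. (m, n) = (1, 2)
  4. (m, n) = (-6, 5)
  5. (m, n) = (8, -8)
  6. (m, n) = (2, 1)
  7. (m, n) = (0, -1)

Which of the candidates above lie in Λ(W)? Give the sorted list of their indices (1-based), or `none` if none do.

1, 2, 3, 7

Compute β' = (1−√5)/2 = -0.618034, so π⊥(m,n) = m -0.618034·n.
[1] lift (4,6): star map gives 0.291796; window check -0.6 ≤ 0.291796 < 0.8 is true → IN Λ
[2] lift (-4,-6): star map gives -0.291796; window check -0.6 ≤ -0.291796 < 0.8 is true → IN Λ
[3] lift (1,2): star map gives -0.236068; window check -0.6 ≤ -0.236068 < 0.8 is true → IN Λ
[4] lift (-6,5): star map gives -9.090170; window check -0.6 ≤ -9.090170 < 0.8 is false → out
[5] lift (8,-8): star map gives 12.944272; window check -0.6 ≤ 12.944272 < 0.8 is false → out
[6] lift (2,1): star map gives 1.381966; window check -0.6 ≤ 1.381966 < 0.8 is false → out
[7] lift (0,-1): star map gives 0.618034; window check -0.6 ≤ 0.618034 < 0.8 is true → IN Λ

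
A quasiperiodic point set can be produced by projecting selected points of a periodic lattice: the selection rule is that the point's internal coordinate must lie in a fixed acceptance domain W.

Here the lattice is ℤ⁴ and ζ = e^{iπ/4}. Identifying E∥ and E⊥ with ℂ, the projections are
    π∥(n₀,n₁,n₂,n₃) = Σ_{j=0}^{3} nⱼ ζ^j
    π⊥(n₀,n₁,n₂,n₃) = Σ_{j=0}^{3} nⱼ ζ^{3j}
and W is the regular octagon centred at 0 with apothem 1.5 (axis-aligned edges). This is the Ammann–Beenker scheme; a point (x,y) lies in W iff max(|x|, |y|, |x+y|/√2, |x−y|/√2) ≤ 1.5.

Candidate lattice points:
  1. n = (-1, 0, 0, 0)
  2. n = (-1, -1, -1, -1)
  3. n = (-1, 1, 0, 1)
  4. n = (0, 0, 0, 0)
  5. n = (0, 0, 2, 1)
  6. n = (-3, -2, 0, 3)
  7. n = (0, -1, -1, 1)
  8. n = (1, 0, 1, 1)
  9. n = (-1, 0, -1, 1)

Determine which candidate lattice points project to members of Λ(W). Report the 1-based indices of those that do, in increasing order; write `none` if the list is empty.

With ζ = e^{iπ/4} the internal vectors are ζ^0,ζ^3,ζ^6,ζ^9.
candidate 1: n = (-1, 0, 0, 0) → π⊥ ≈ (-1.00000, +0.00000); max(|x|,|y|,|x±y|/√2) = 1.00000 ≤ 1.5 ⇒ ∈ W
candidate 2: n = (-1, -1, -1, -1) → π⊥ ≈ (-1.00000, -0.41421); max(|x|,|y|,|x±y|/√2) = 1.00000 ≤ 1.5 ⇒ ∈ W
candidate 3: n = (-1, 1, 0, 1) → π⊥ ≈ (-1.00000, +1.41421); max(|x|,|y|,|x±y|/√2) = 1.70711 > 1.5 ⇒ ∉ W
candidate 4: n = (0, 0, 0, 0) → π⊥ ≈ (+0.00000, +0.00000); max(|x|,|y|,|x±y|/√2) = 0.00000 ≤ 1.5 ⇒ ∈ W
candidate 5: n = (0, 0, 2, 1) → π⊥ ≈ (+0.70711, -1.29289); max(|x|,|y|,|x±y|/√2) = 1.41421 ≤ 1.5 ⇒ ∈ W
candidate 6: n = (-3, -2, 0, 3) → π⊥ ≈ (+0.53553, +0.70711); max(|x|,|y|,|x±y|/√2) = 0.87868 ≤ 1.5 ⇒ ∈ W
candidate 7: n = (0, -1, -1, 1) → π⊥ ≈ (+1.41421, +1.00000); max(|x|,|y|,|x±y|/√2) = 1.70711 > 1.5 ⇒ ∉ W
candidate 8: n = (1, 0, 1, 1) → π⊥ ≈ (+1.70711, -0.29289); max(|x|,|y|,|x±y|/√2) = 1.70711 > 1.5 ⇒ ∉ W
candidate 9: n = (-1, 0, -1, 1) → π⊥ ≈ (-0.29289, +1.70711); max(|x|,|y|,|x±y|/√2) = 1.70711 > 1.5 ⇒ ∉ W

1, 2, 4, 5, 6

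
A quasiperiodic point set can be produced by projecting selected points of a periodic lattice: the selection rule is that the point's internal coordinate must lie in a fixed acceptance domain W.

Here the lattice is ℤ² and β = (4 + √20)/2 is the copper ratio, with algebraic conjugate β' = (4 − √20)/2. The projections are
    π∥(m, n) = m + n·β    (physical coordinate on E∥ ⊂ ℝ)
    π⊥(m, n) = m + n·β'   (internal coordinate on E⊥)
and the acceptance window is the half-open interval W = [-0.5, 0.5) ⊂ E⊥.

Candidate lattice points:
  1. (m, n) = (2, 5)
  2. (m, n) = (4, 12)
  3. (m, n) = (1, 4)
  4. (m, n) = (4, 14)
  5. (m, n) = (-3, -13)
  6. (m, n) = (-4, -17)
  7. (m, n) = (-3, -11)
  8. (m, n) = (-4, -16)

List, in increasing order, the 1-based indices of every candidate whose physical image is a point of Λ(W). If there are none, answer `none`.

3, 5, 6, 7, 8

Numerically β ≈ 4.23607 and β' = −1/β ≈ -0.23607.
[1] lift (2,5): star map gives 0.81966; window check -0.5 ≤ 0.81966 < 0.5 is false → out
[2] lift (4,12): star map gives 1.16718; window check -0.5 ≤ 1.16718 < 0.5 is false → out
[3] lift (1,4): star map gives 0.05573; window check -0.5 ≤ 0.05573 < 0.5 is true → IN Λ
[4] lift (4,14): star map gives 0.69505; window check -0.5 ≤ 0.69505 < 0.5 is false → out
[5] lift (-3,-13): star map gives 0.06888; window check -0.5 ≤ 0.06888 < 0.5 is true → IN Λ
[6] lift (-4,-17): star map gives 0.01316; window check -0.5 ≤ 0.01316 < 0.5 is true → IN Λ
[7] lift (-3,-11): star map gives -0.40325; window check -0.5 ≤ -0.40325 < 0.5 is true → IN Λ
[8] lift (-4,-16): star map gives -0.22291; window check -0.5 ≤ -0.22291 < 0.5 is true → IN Λ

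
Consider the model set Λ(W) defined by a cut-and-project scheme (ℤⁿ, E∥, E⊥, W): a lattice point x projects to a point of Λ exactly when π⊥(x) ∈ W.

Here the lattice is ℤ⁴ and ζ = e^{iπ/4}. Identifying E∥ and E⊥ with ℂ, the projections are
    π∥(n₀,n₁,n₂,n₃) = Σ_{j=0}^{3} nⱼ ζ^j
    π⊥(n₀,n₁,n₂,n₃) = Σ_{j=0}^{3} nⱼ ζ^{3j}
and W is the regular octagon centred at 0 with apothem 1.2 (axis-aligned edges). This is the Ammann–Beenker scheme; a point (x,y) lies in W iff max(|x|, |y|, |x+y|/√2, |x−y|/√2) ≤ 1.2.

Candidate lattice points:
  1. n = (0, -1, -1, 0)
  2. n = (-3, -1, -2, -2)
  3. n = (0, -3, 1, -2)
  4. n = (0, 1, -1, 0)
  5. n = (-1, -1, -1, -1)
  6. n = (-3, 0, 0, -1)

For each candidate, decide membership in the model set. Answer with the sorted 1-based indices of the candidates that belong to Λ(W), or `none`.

With ζ = e^{iπ/4} the internal vectors are ζ^0,ζ^3,ζ^6,ζ^9.
candidate 1: n = (0, -1, -1, 0) → π⊥ ≈ (+0.707107, +0.292893); max(|x|,|y|,|x±y|/√2) = 0.707107 ≤ 1.2 ⇒ ∈ W
candidate 2: n = (-3, -1, -2, -2) → π⊥ ≈ (-3.707107, -0.121320); max(|x|,|y|,|x±y|/√2) = 3.707107 > 1.2 ⇒ ∉ W
candidate 3: n = (0, -3, 1, -2) → π⊥ ≈ (+0.707107, -4.535534); max(|x|,|y|,|x±y|/√2) = 4.535534 > 1.2 ⇒ ∉ W
candidate 4: n = (0, 1, -1, 0) → π⊥ ≈ (-0.707107, +1.707107); max(|x|,|y|,|x±y|/√2) = 1.707107 > 1.2 ⇒ ∉ W
candidate 5: n = (-1, -1, -1, -1) → π⊥ ≈ (-1.000000, -0.414214); max(|x|,|y|,|x±y|/√2) = 1.000000 ≤ 1.2 ⇒ ∈ W
candidate 6: n = (-3, 0, 0, -1) → π⊥ ≈ (-3.707107, -0.707107); max(|x|,|y|,|x±y|/√2) = 3.707107 > 1.2 ⇒ ∉ W

1, 5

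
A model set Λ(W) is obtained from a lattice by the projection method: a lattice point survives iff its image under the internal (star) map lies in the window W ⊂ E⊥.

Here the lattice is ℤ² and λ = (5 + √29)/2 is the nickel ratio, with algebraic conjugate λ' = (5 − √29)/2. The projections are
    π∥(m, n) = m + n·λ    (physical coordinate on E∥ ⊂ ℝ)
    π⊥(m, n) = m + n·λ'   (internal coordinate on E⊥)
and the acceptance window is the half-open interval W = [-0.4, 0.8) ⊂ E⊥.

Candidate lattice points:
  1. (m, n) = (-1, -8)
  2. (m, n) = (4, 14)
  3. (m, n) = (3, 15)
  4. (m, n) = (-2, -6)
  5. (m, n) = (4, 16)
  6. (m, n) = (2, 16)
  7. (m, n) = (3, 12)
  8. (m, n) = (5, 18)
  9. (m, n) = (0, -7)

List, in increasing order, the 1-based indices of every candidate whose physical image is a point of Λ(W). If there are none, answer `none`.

λ' = (5−√29)/2 ≈ -0.192582.
candidate 1: (m,n)=(-1,-8) → π∥ = -1-8·λ ≈ -42.540659, π⊥ = -1-8·λ' ≈ 0.540659 ∈ [-0.4, 0.8) ⇒ IN Λ
candidate 2: (m,n)=(4,14) → π∥ = 4+14·λ ≈ 76.696154, π⊥ = 4+14·λ' ≈ 1.303846 ∉ [-0.4, 0.8) ⇒ out
candidate 3: (m,n)=(3,15) → π∥ = 3+15·λ ≈ 80.888736, π⊥ = 3+15·λ' ≈ 0.111264 ∈ [-0.4, 0.8) ⇒ IN Λ
candidate 4: (m,n)=(-2,-6) → π∥ = -2-6·λ ≈ -33.155494, π⊥ = -2-6·λ' ≈ -0.844506 ∉ [-0.4, 0.8) ⇒ out
candidate 5: (m,n)=(4,16) → π∥ = 4+16·λ ≈ 87.081318, π⊥ = 4+16·λ' ≈ 0.918682 ∉ [-0.4, 0.8) ⇒ out
candidate 6: (m,n)=(2,16) → π∥ = 2+16·λ ≈ 85.081318, π⊥ = 2+16·λ' ≈ -1.081318 ∉ [-0.4, 0.8) ⇒ out
candidate 7: (m,n)=(3,12) → π∥ = 3+12·λ ≈ 65.310989, π⊥ = 3+12·λ' ≈ 0.689011 ∈ [-0.4, 0.8) ⇒ IN Λ
candidate 8: (m,n)=(5,18) → π∥ = 5+18·λ ≈ 98.466483, π⊥ = 5+18·λ' ≈ 1.533517 ∉ [-0.4, 0.8) ⇒ out
candidate 9: (m,n)=(0,-7) → π∥ = 0-7·λ ≈ -36.348077, π⊥ = 0-7·λ' ≈ 1.348077 ∉ [-0.4, 0.8) ⇒ out

1, 3, 7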